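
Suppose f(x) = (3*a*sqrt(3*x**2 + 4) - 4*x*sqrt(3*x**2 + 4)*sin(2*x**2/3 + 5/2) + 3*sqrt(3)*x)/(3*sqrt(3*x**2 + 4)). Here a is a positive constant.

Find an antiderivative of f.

An antiderivative is F(x) = a*x + sqrt(x**2 + 4/3) + cos(2*x**2/3 + 5/2).

A candidate is checked by its d/dx: the result must match f(x).
Check: d/dx[a*x + sqrt(x**2 + 4/3) + cos(2*x**2/3 + 5/2)] = (3*a*sqrt(3*x**2 + 4) - 4*x*sqrt(3*x**2 + 4)*sin(2*x**2/3 + 5/2) + 3*sqrt(3)*x)/(3*sqrt(3*x**2 + 4)) = f(x).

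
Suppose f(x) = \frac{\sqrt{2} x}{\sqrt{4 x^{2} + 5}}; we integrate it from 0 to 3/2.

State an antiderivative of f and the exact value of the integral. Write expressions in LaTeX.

Antiderivative: F(x) = \frac{\sqrt{2 x^{2} + \frac{5}{2}}}{2}; value = - \frac{\sqrt{10}}{4} + \frac{\sqrt{7}}{2}

The substitution u = 2 x^{2} + \frac{5}{2} works: f is exactly (dF/du)*(du/dx) for that inner function.
F(x) = \frac{\sqrt{2 x^{2} + \frac{5}{2}}}{2} is an antiderivative of f.
Check: d/dx[\frac{\sqrt{2 x^{2} + \frac{5}{2}}}{2}] = \frac{\sqrt{2} x}{\sqrt{4 x^{2} + 5}} = f(x).
F(3/2) = \frac{\sqrt{7}}{2}; F(0) = \frac{\sqrt{10}}{4}.
Integral = F(3/2) - F(0) = - \frac{\sqrt{10}}{4} + \frac{\sqrt{7}}{2}.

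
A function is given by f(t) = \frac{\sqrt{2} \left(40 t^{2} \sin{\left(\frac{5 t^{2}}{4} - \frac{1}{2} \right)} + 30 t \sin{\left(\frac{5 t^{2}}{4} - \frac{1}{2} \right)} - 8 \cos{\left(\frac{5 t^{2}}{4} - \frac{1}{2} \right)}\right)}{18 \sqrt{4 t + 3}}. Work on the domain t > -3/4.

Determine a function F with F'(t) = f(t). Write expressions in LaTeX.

f has the shape u'v + uv' for u = - \frac{4 \sqrt{2 t + \frac{3}{2}}}{9} and v = \cos{\left(\frac{5 t^{2}}{4} - \frac{1}{2} \right)} — it is the derivative of the product u*v.
Check: d/dt[- \frac{2 \sqrt{2} \sqrt{4 t + 3} \cos{\left(\frac{5 t^{2}}{4} - \frac{1}{2} \right)}}{9}] = \frac{20 \sqrt{2} t^{2} \sin{\left(\frac{5 t^{2}}{4} - \frac{1}{2} \right)} + 15 \sqrt{2} t \sin{\left(\frac{5 t^{2}}{4} - \frac{1}{2} \right)} - 4 \sqrt{2} \cos{\left(\frac{5 t^{2}}{4} - \frac{1}{2} \right)}}{9 \sqrt{4 t + 3}}, which equals f(t).

An antiderivative is F(t) = - \frac{2 \sqrt{2} \sqrt{4 t + 3} \cos{\left(\frac{5 t^{2}}{4} - \frac{1}{2} \right)}}{9}.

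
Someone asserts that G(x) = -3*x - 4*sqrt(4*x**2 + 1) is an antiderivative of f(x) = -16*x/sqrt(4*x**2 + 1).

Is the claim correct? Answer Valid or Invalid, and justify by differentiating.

Invalid: d/dx[G] - f = -3, which is not 0.

d/dx[G] = (-16*x - 3*sqrt(4*x**2 + 1))/sqrt(4*x**2 + 1)
d/dx[G] - f(x) = -3 != 0.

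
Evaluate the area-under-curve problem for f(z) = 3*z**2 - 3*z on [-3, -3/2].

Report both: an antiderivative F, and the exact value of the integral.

Antiderivative: F(z) = z**3 - 3*z**2/2; value = 135/4

Integrate term by term and add the pieces.
F(z) = z**3 - 3*z**2/2 is an antiderivative of f.
Check: d/dz[z**3 - 3*z**2/2] = 3*z**2 - 3*z = f(z).
F(-3/2) = -27/4; F(-3) = -81/2.
Integral = F(-3/2) - F(-3) = 135/4.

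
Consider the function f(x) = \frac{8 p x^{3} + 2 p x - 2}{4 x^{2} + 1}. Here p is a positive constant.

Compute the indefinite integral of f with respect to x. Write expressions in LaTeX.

Check any antiderivative F(x) by computing F'(x) and comparing it with f(x).
Check: d/dx[p x^{2} - \operatorname{atan}{\left(2 x \right)}] = \frac{8 p x^{3} + 2 p x - 2}{4 x^{2} + 1} = f(x).

F(x) = p x^{2} - \operatorname{atan}{\left(2 x \right)} + C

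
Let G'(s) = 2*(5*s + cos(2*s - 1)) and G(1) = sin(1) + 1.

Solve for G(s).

Differentiate the proposed G(s) back; it has to land on the given G'(s).
A general antiderivative is 5*s**2 + sin(2*s - 1) - 3 + C.
The condition gives C = sin(1) + 1 - (sin(1) + 2) = -1.
So G(s) = 5*s**2 + sin(2*s - 1) - 4.
Check: d/ds[5*s**2 + sin(2*s - 1) - 4] = 10*s + 2*cos(2*s - 1), which equals G'(s).

G(s) = 5*s**2 + sin(2*s - 1) - 4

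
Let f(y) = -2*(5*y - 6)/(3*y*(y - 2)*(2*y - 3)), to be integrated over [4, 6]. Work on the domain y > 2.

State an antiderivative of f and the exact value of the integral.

Antiderivative: F(y) = -4*log(y - 2)/3 + 2*log(2*y**2 - 3*y)/3; value = -2*log(20)/3 - 4*log(4)/3 + 4*log(2)/3 + 2*log(54)/3

The denominator factors as 3*y*(y - 2)*(2*y - 3); partial fractions split f into directly integrable pieces: 4/(3*(2*y - 3)) - 4/(3*(y - 2)) + 2/(3*y).
F(y) = -4*log(y - 2)/3 + 2*log(2*y**2 - 3*y)/3 is an antiderivative of f.
Check: d/dy[-4*log(y - 2)/3 + 2*log(2*y**2 - 3*y)/3] = (12 - 10*y)/(6*y**3 - 21*y**2 + 18*y), which equals f(y).
F(6) = -4*log(4)/3 + 2*log(54)/3; F(4) = -4*log(2)/3 + 2*log(20)/3.
Integral = F(6) - F(4) = -2*log(20)/3 - 4*log(4)/3 + 4*log(2)/3 + 2*log(54)/3.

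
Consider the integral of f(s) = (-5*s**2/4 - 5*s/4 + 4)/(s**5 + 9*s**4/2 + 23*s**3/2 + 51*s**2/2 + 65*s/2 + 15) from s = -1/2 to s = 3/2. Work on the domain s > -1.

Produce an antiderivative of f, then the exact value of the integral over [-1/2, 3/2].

The denominator factors as 2*(s + 1)*(s + 2)*(2*s + 3)*(s**2 + 5); partial fractions split f into directly integrable pieces: (4*s - 93)/(174*(s**2 + 5)) - 98/(29*(2*s + 3)) + 1/(3*(s + 2)) + 4/(3*(s + 1)).
F(s) = -(-1160*log(s + 1) + 1470*log(s + 3/2) - 290*log(s + 2) - 10*log(s**2 + 5) + 93*sqrt(5)*atan(sqrt(5)*s/5))/870 is an antiderivative of f.
Check: d/ds[-(-1160*log(s + 1) + 1470*log(s + 3/2) - 290*log(s + 2) - 10*log(s**2 + 5) + 93*sqrt(5)*atan(sqrt(5)*s/5))/870] = (-5*s**2 - 5*s + 16)/(4*s**5 + 18*s**4 + 46*s**3 + 102*s**2 + 130*s + 60), which equals f(s).
F(3/2) = -49*log(3)/29 - 31*sqrt(5)*atan(3*sqrt(5)/10)/290 + log(29/4)/87 + log(7/2)/3 + 4*log(5/2)/3; F(-1/2) = -4*log(2)/3 + log(21/4)/87 + 31*sqrt(5)*atan(sqrt(5)/10)/290 + log(3/2)/3.
Integral = F(3/2) - F(-1/2) = -49*log(3)/29 - 31*sqrt(5)*atan(3*sqrt(5)/10)/290 - log(3/2)/3 - 31*sqrt(5)*atan(sqrt(5)/10)/290 - log(21/4)/87 + log(29/4)/87 + log(7/2)/3 + 4*log(2)/3 + 4*log(5/2)/3.

Antiderivative: F(s) = -(-1160*log(s + 1) + 1470*log(s + 3/2) - 290*log(s + 2) - 10*log(s**2 + 5) + 93*sqrt(5)*atan(sqrt(5)*s/5))/870; value = -49*log(3)/29 - 31*sqrt(5)*atan(3*sqrt(5)/10)/290 - log(3/2)/3 - 31*sqrt(5)*atan(sqrt(5)/10)/290 - log(21/4)/87 + log(29/4)/87 + log(7/2)/3 + 4*log(2)/3 + 4*log(5/2)/3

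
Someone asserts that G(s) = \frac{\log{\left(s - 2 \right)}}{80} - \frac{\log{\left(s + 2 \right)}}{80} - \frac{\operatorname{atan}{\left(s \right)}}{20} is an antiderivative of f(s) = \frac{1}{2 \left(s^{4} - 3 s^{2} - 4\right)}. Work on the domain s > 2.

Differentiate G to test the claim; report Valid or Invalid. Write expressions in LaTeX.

d/ds[G] = \frac{1}{4 s^{4} - 12 s^{2} - 16}
d/ds[G] - f(s) = - \frac{1}{4 s^{4} - 12 s^{2} - 16} != 0.

Invalid: d/ds[G] - f = - \frac{1}{4 s^{4} - 12 s^{2} - 16}, which is not 0.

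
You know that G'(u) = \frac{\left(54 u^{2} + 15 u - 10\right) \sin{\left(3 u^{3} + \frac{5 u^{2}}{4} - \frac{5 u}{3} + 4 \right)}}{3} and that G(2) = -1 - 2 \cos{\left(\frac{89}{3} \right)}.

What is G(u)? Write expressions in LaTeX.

G(u) = - 2 \cos{\left(3 u^{3} + \frac{5 u^{2}}{4} - \frac{5 u}{3} + 4 \right)} - 1

The substitution w = 3 u^{3} + \frac{5 u^{2}}{4} - \frac{5 u}{3} + 4 works: G'(u) is exactly (dG/dw)*(dw/du) for that inner function.
A general antiderivative is - 2 \cos{\left(3 u^{3} + \frac{5 u^{2}}{4} - \frac{5 u}{3} + 4 \right)} + C.
The condition gives C = -1 - 2 \cos{\left(\frac{89}{3} \right)} - (- 2 \cos{\left(\frac{89}{3} \right)}) = -1.
So G(u) = - 2 \cos{\left(3 u^{3} + \frac{5 u^{2}}{4} - \frac{5 u}{3} + 4 \right)} - 1.
Check: d/du[- 2 \cos{\left(3 u^{3} + \frac{5 u^{2}}{4} - \frac{5 u}{3} + 4 \right)} - 1] = 18 u^{2} \sin{\left(3 u^{3} + \frac{5 u^{2}}{4} - \frac{5 u}{3} + 4 \right)} + 5 u \sin{\left(3 u^{3} + \frac{5 u^{2}}{4} - \frac{5 u}{3} + 4 \right)} - \frac{10 \sin{\left(3 u^{3} + \frac{5 u^{2}}{4} - \frac{5 u}{3} + 4 \right)}}{3}, which equals G'(u).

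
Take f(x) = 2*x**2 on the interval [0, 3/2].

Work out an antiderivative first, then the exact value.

Check any antiderivative F(x) by computing F'(x) and comparing it with f(x).
F(x) = 2*x**3/3 is an antiderivative of f.
Check: d/dx[2*x**3/3] = 2*x**2 = f(x).
F(3/2) = 9/4; F(0) = 0.
Integral = F(3/2) - F(0) = 9/4.

Antiderivative: F(x) = 2*x**3/3; value = 9/4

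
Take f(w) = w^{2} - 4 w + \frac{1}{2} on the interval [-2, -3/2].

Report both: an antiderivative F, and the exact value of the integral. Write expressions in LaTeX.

Antiderivative: F(w) = \frac{w \left(2 w^{2} - 12 w + 3\right)}{6}; value = \frac{127}{24}

The integrand splits into summands that can be handled one at a time.
F(w) = \frac{w \left(2 w^{2} - 12 w + 3\right)}{6} is an antiderivative of f.
Check: d/dw[\frac{w \left(2 w^{2} - 12 w + 3\right)}{6}] = w^{2} - 4 w + \frac{1}{2} = f(w).
F(-3/2) = - \frac{51}{8}; F(-2) = - \frac{35}{3}.
Integral = F(-3/2) - F(-2) = \frac{127}{24}.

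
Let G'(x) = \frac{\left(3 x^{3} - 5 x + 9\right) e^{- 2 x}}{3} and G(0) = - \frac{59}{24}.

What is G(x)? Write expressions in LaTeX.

G'(x) has the shape u'v + uv' for u = - \frac{x^{3}}{2} - \frac{3 x^{2}}{4} + \frac{x}{12} - \frac{35}{24} and v = e^{- 2 x} — it is the derivative of the product u*v.
A general antiderivative is \frac{\left(- 12 x^{3} - 18 x^{2} + 2 x - 35\right) e^{- 2 x}}{24} + C.
The condition gives C = - \frac{59}{24} - (- \frac{35}{24}) = -1.
So G(x) = - \frac{\left(12 x^{3} + 18 x^{2} - 2 x + 24 e^{2 x} + 35\right) e^{- 2 x}}{24}.
Check: d/dx[- \frac{\left(12 x^{3} + 18 x^{2} - 2 x + 24 e^{2 x} + 35\right) e^{- 2 x}}{24}] = \frac{\left(3 x^{3} - 5 x + 9\right) e^{- 2 x}}{3} = G'(x).

G(x) = - \frac{\left(12 x^{3} + 18 x^{2} - 2 x + 24 e^{2 x} + 35\right) e^{- 2 x}}{24}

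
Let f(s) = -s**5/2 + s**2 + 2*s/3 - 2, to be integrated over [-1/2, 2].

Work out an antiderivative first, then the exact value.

The integrand splits into summands that can be handled one at a time.
F(s) = -s**6/12 + s**3/3 + s**2/3 - 2*s is an antiderivative of f.
Check: d/ds[-s**6/12 + s**3/3 + s**2/3 - 2*s] = -s**5/2 + s**2 + 2*s/3 - 2 = f(s).
F(2) = -16/3; F(-1/2) = 799/768.
Integral = F(2) - F(-1/2) = -4895/768.

Antiderivative: F(s) = -s**6/12 + s**3/3 + s**2/3 - 2*s; value = -4895/768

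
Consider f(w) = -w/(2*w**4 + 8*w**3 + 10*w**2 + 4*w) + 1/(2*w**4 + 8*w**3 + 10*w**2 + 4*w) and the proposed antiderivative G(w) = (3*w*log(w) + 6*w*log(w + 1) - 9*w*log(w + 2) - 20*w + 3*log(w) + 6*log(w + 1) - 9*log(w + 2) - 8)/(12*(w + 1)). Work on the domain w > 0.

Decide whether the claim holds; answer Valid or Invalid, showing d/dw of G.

d/dw[G] = (1 - w)/(2*w**4 + 8*w**3 + 10*w**2 + 4*w)
This equals f(w) exactly, so the claim holds.

Valid: G'(w) = f(w).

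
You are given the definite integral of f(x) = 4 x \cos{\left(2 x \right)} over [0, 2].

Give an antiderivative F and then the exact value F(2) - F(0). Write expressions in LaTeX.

Recover f(x) by differentiating a candidate F(x); any mismatch rules it out.
F(x) = 2 x \sin{\left(2 x \right)} + \cos{\left(2 x \right)} is an antiderivative of f.
Check: d/dx[2 x \sin{\left(2 x \right)} + \cos{\left(2 x \right)}] = 4 x \cos{\left(2 x \right)} = f(x).
F(2) = 4 \sin{\left(4 \right)} + \cos{\left(4 \right)}; F(0) = 1.
Integral = F(2) - F(0) = 4 \sin{\left(4 \right)} - 1 + \cos{\left(4 \right)}.

Antiderivative: F(x) = 2 x \sin{\left(2 x \right)} + \cos{\left(2 x \right)}; value = 4 \sin{\left(4 \right)} - 1 + \cos{\left(4 \right)}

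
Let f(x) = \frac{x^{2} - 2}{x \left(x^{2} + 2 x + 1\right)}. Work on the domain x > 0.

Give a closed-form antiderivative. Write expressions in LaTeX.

Factor the denominator (x \left(x + 1\right)^{2}) and decompose: f = \frac{3}{x + 1} + \frac{1}{\left(x + 1\right)^{2}} - \frac{2}{x}; each piece integrates to a log, atan, or power term.
Check: d/dx[- 2 \log{\left(x \right)} + 3 \log{\left(x + 1 \right)} - \frac{1}{x + 1}] = \frac{x^{2} - 2}{x^{3} + 2 x^{2} + x}, which equals f(x).

An antiderivative is F(x) = - 2 \log{\left(x \right)} + 3 \log{\left(x + 1 \right)} - \frac{1}{x + 1}.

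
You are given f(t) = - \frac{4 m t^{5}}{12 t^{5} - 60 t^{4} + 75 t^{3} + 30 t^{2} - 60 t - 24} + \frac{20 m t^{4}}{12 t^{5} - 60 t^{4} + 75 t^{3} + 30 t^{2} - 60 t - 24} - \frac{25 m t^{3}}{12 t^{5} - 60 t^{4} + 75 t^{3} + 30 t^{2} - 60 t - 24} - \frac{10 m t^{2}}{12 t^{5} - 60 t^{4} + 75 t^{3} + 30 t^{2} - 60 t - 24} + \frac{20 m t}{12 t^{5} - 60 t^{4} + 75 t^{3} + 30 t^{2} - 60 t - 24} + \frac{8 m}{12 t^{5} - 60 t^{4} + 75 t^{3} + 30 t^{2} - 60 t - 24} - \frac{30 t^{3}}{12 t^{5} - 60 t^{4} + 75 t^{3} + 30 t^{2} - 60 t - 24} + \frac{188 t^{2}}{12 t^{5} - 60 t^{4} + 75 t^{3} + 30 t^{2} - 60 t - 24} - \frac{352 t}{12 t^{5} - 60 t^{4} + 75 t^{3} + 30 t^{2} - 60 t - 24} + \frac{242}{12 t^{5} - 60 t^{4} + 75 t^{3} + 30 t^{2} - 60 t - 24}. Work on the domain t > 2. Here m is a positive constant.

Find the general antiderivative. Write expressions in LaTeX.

F(t) = - \frac{m t}{3} - \frac{3}{\left(3 t - 6\right)^{2}} + \frac{5}{2 t + 1} + C

The integrand splits into summands that can be handled one at a time.
Check: d/dt[- \frac{m t}{3} - \frac{3}{\left(3 t - 6\right)^{2}} + \frac{5}{2 t + 1}] = \frac{- 4 m t^{5} + 20 m t^{4} - 25 m t^{3} - 10 m t^{2} + 20 m t + 8 m - 30 t^{3} + 188 t^{2} - 352 t + 242}{12 t^{5} - 60 t^{4} + 75 t^{3} + 30 t^{2} - 60 t - 24}, which equals f(t).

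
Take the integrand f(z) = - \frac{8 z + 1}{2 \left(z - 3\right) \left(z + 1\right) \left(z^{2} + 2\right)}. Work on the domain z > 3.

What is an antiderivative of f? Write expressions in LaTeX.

The denominator factors as 2 \left(z - 3\right) \left(z + 1\right) \left(z^{2} + 2\right); partial fractions split f into directly integrable pieces: \frac{38 z + 37}{66 \left(z^{2} + 2\right)} - \frac{7}{24 \left(z + 1\right)} - \frac{25}{88 \left(z - 3\right)}.
Check: d/dz[- \frac{25 \log{\left(z - 3 \right)}}{88} - \frac{7 \log{\left(z + 1 \right)}}{24} + \frac{19 \log{\left(z^{2} + 2 \right)}}{66} + \frac{37 \sqrt{2} \operatorname{atan}{\left(\frac{\sqrt{2} z}{2} \right)}}{132}] = \frac{- 8 z - 1}{2 z^{4} - 4 z^{3} - 2 z^{2} - 8 z - 12}, which equals f(z).

An antiderivative is F(z) = - \frac{25 \log{\left(z - 3 \right)}}{88} - \frac{7 \log{\left(z + 1 \right)}}{24} + \frac{19 \log{\left(z^{2} + 2 \right)}}{66} + \frac{37 \sqrt{2} \operatorname{atan}{\left(\frac{\sqrt{2} z}{2} \right)}}{132}.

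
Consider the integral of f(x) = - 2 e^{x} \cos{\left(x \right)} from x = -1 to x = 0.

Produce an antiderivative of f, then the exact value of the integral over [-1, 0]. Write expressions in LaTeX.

Antiderivative: F(x) = - \left(\sin{\left(x \right)} + \cos{\left(x \right)}\right) e^{x}; value = -1 - \frac{\sin{\left(1 \right)}}{e} + \frac{\cos{\left(1 \right)}}{e}

Recover f(x) by differentiating a candidate F(x); any mismatch rules it out.
F(x) = - \left(\sin{\left(x \right)} + \cos{\left(x \right)}\right) e^{x} is an antiderivative of f.
Check: d/dx[- \left(\sin{\left(x \right)} + \cos{\left(x \right)}\right) e^{x}] = - 2 e^{x} \cos{\left(x \right)} = f(x).
F(0) = -1; F(-1) = - \frac{\cos{\left(1 \right)}}{e} + \frac{\sin{\left(1 \right)}}{e}.
Integral = F(0) - F(-1) = -1 - \frac{\sin{\left(1 \right)}}{e} + \frac{\cos{\left(1 \right)}}{e}.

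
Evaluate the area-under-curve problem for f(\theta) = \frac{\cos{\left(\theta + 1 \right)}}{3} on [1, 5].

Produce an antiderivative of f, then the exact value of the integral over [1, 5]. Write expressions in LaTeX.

Antiderivative: F(\theta) = \frac{\sin{\left(\theta + 1 \right)}}{3}; value = - \frac{\sin{\left(2 \right)}}{3} + \frac{\sin{\left(6 \right)}}{3}

Recover f(\theta) by differentiating a candidate F(\theta); any mismatch rules it out.
F(\theta) = \frac{\sin{\left(\theta + 1 \right)}}{3} is an antiderivative of f.
Check: d/d\theta[\frac{\sin{\left(\theta + 1 \right)}}{3}] = \frac{\cos{\left(\theta + 1 \right)}}{3} = f(\theta).
F(5) = \frac{\sin{\left(6 \right)}}{3}; F(1) = \frac{\sin{\left(2 \right)}}{3}.
Integral = F(5) - F(1) = - \frac{\sin{\left(2 \right)}}{3} + \frac{\sin{\left(6 \right)}}{3}.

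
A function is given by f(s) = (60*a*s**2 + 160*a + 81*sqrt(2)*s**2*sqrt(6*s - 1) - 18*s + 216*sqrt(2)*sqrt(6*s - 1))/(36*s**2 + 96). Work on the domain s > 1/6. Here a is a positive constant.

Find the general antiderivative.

F(s) = sqrt(2)*(20*sqrt(2)*a*s + 36*s*sqrt(6*s - 1) - 6*sqrt(6*s - 1) - 3*sqrt(2)*log(3*s**2/2 + 4))/24 + C

Check any antiderivative F(s) by computing F'(s) and comparing it with f(s).
Check: d/ds[sqrt(2)*(20*sqrt(2)*a*s + 36*s*sqrt(6*s - 1) - 6*sqrt(6*s - 1) - 3*sqrt(2)*log(3*s**2/2 + 4))/24] = (60*a*s**2*sqrt(6*s - 1) + 160*a*sqrt(6*s - 1) + 486*sqrt(2)*s**3 - 81*sqrt(2)*s**2 - 18*s*sqrt(6*s - 1) + 1296*sqrt(2)*s - 216*sqrt(2))/(36*s**2*sqrt(6*s - 1) + 96*sqrt(6*s - 1)), which equals f(s).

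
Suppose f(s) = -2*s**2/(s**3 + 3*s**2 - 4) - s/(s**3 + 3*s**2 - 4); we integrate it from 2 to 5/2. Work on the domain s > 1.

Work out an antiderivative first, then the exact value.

Antiderivative: F(s) = (-(s + 2)*log(s - 1) - 5*(s + 2)*log(s + 2) - 6)/(3*(s + 2)); value = -5*log(9/2)/3 - log(3/2)/3 + 1/18 + 5*log(4)/3

The denominator factors as (s - 1)*(s + 2)**2; partial fractions split f into directly integrable pieces: -5/(3*(s + 2)) + 2/(s + 2)**2 - 1/(3*(s - 1)).
F(s) = (-(s + 2)*log(s - 1) - 5*(s + 2)*log(s + 2) - 6)/(3*(s + 2)) is an antiderivative of f.
Check: d/ds[(-(s + 2)*log(s - 1) - 5*(s + 2)*log(s + 2) - 6)/(3*(s + 2))] = (-2*s**2 - s)/(s**3 + 3*s**2 - 4), which equals f(s).
F(5/2) = -5*log(9/2)/3 - 4/9 - log(3/2)/3; F(2) = -5*log(4)/3 - 1/2.
Integral = F(5/2) - F(2) = -5*log(9/2)/3 - log(3/2)/3 + 1/18 + 5*log(4)/3.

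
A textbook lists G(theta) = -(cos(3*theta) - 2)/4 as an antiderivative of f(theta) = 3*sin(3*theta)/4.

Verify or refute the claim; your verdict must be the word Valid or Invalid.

d/dtheta[G] = 3*sin(3*theta)/4
This equals f(theta) exactly, so the claim holds.

Valid - the claim checks out under differentiation.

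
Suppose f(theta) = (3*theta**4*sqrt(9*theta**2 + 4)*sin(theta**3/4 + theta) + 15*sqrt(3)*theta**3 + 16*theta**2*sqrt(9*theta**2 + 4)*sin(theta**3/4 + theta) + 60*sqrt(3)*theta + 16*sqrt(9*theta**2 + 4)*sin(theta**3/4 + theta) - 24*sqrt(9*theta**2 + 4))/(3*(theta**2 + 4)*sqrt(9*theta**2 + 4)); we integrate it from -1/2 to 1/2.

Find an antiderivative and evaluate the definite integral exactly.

Recover f(theta) by differentiating a candidate F(theta); any mismatch rules it out.
F(theta) = -(-5*sqrt(3)*sqrt(9*theta**2 + 4) + 12*cos(theta**3/4 + theta) + 36*atan(theta/2))/9 is an antiderivative of f.
Check: d/dtheta[-(-5*sqrt(3)*sqrt(9*theta**2 + 4) + 12*cos(theta**3/4 + theta) + 36*atan(theta/2))/9] = (3*theta**4*sqrt(9*theta**2 + 4)*sin(theta**3/4 + theta) + 15*sqrt(3)*theta**3 + 16*theta**2*sqrt(9*theta**2 + 4)*sin(theta**3/4 + theta) + 60*sqrt(3)*theta + 16*sqrt(9*theta**2 + 4)*sin(theta**3/4 + theta) - 24*sqrt(9*theta**2 + 4))/(3*theta**2*sqrt(9*theta**2 + 4) + 12*sqrt(9*theta**2 + 4)), which equals f(theta).
F(1/2) = -4*cos(17/32)/3 - 4*atan(1/4) + 25*sqrt(3)/18; F(-1/2) = -4*cos(17/32)/3 + 4*atan(1/4) + 25*sqrt(3)/18.
Integral = F(1/2) - F(-1/2) = -8*atan(1/4).

Antiderivative: F(theta) = -(-5*sqrt(3)*sqrt(9*theta**2 + 4) + 12*cos(theta**3/4 + theta) + 36*atan(theta/2))/9; value = -8*atan(1/4)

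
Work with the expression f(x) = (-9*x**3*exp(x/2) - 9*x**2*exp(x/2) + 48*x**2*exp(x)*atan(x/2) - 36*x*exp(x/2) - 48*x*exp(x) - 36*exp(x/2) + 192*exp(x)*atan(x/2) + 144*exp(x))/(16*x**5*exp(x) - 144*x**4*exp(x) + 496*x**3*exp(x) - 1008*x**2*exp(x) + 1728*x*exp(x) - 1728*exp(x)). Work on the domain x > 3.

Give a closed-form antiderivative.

An antiderivative is F(x) = 9/(8*x**2*exp(x/2) - 48*x*exp(x/2) + 72*exp(x/2)) - 6*atan(x/2)/(4*x**2 - 24*x + 36).

f has the shape u'v + uv' for u = -3/(4*(x - 3)**2) and v = 2*atan(x/2) - 3*exp(-x/2)/2 — it is the derivative of the product u*v.
Check: d/dx[9/(8*x**2*exp(x/2) - 48*x*exp(x/2) + 72*exp(x/2)) - 6*atan(x/2)/(4*x**2 - 24*x + 36)] = (-9*x**3 + 48*x**2*exp(x/2)*atan(x/2) - 9*x**2 - 48*x*exp(x/2) - 36*x + 192*exp(x/2)*atan(x/2) + 144*exp(x/2) - 36)/(16*x**5*exp(x/2) - 144*x**4*exp(x/2) + 496*x**3*exp(x/2) - 1008*x**2*exp(x/2) + 1728*x*exp(x/2) - 1728*exp(x/2)), which equals f(x).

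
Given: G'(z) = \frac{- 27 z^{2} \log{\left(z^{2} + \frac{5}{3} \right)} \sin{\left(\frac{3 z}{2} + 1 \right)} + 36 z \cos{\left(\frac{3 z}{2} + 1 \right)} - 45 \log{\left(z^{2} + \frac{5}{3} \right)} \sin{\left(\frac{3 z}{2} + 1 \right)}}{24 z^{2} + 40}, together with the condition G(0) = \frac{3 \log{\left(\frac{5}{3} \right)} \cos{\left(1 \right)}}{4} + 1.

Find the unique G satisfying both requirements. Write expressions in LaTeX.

G(z) = \frac{3 \log{\left(z^{2} + \frac{5}{3} \right)} \cos{\left(\frac{3 z}{2} + 1 \right)}}{4} + 1

Recognize the product-rule pattern: G'(z) = u'v + uv' with u = \frac{3 \cos{\left(\frac{3 z}{2} + 1 \right)}}{4}, v = \log{\left(z^{2} + \frac{5}{3} \right)}, so integration by parts undoes it.
A general antiderivative is \frac{3 \log{\left(z^{2} + \frac{5}{3} \right)} \cos{\left(\frac{3 z}{2} + 1 \right)}}{4} + C.
The condition gives C = \frac{3 \log{\left(\frac{5}{3} \right)} \cos{\left(1 \right)}}{4} + 1 - (\frac{3 \log{\left(\frac{5}{3} \right)} \cos{\left(1 \right)}}{4}) = 1.
So G(z) = \frac{3 \log{\left(z^{2} + \frac{5}{3} \right)} \cos{\left(\frac{3 z}{2} + 1 \right)}}{4} + 1.
Check: d/dz[\frac{3 \log{\left(z^{2} + \frac{5}{3} \right)} \cos{\left(\frac{3 z}{2} + 1 \right)}}{4} + 1] = \frac{- 27 z^{2} \log{\left(z^{2} + \frac{5}{3} \right)} \sin{\left(\frac{3 z}{2} + 1 \right)} + 36 z \cos{\left(\frac{3 z}{2} + 1 \right)} - 45 \log{\left(z^{2} + \frac{5}{3} \right)} \sin{\left(\frac{3 z}{2} + 1 \right)}}{24 z^{2} + 40} = G'(z).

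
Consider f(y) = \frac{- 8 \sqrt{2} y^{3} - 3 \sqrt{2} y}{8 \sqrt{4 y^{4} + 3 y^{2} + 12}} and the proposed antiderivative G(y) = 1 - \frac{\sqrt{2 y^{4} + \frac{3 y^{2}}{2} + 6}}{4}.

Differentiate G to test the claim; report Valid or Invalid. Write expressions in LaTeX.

d/dy[G] = \frac{- 8 \sqrt{2} y^{3} - 3 \sqrt{2} y}{8 \sqrt{4 y^{4} + 3 y^{2} + 12}}
This equals f(y) exactly, so the claim holds.

Valid. The derivative of G reproduces f.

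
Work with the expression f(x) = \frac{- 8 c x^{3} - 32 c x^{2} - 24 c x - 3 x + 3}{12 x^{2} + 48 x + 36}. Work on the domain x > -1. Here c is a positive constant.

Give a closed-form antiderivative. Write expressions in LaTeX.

For F(x) to be correct the identity F'(x) - f(x) = 0 must hold.
Check: d/dx[- \frac{c x^{2}}{3} + \frac{\log{\left(x + 1 \right)}}{4} - \frac{\log{\left(x + 3 \right)}}{2}] = \frac{- 8 c x^{3} - 32 c x^{2} - 24 c x - 3 x + 3}{12 x^{2} + 48 x + 36} = f(x).

An antiderivative is F(x) = - \frac{c x^{2}}{3} + \frac{\log{\left(x + 1 \right)}}{4} - \frac{\log{\left(x + 3 \right)}}{2}.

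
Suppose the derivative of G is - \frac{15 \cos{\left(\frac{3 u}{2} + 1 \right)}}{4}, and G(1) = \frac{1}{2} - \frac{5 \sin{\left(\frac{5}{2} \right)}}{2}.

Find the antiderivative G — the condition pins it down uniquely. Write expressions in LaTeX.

Check a candidate G(u) by differentiating: d/du[G] must match the given G'(u).
A general antiderivative is - \frac{5 \sin{\left(\frac{3 u}{2} + 1 \right)}}{2} + C.
The condition gives C = \frac{1}{2} - \frac{5 \sin{\left(\frac{5}{2} \right)}}{2} - (- \frac{5 \sin{\left(\frac{5}{2} \right)}}{2}) = \frac{1}{2}.
So G(u) = \frac{1}{2} - \frac{5 \sin{\left(\frac{3 u}{2} + 1 \right)}}{2}.
Check: d/du[\frac{1}{2} - \frac{5 \sin{\left(\frac{3 u}{2} + 1 \right)}}{2}] = - \frac{15 \cos{\left(\frac{3 u}{2} + 1 \right)}}{4} = G'(u).

G(u) = \frac{1}{2} - \frac{5 \sin{\left(\frac{3 u}{2} + 1 \right)}}{2}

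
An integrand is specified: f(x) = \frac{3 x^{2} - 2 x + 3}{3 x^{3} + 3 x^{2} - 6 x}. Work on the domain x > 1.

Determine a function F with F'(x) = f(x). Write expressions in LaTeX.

An antiderivative is F(x) = - \frac{\log{\left(x \right)}}{2} + \frac{4 \log{\left(x - 1 \right)}}{9} + \frac{19 \log{\left(x + 2 \right)}}{18}.

The denominator factors as 3 x \left(x - 1\right) \left(x + 2\right); partial fractions split f into directly integrable pieces: \frac{19}{18 \left(x + 2\right)} + \frac{4}{9 \left(x - 1\right)} - \frac{1}{2 x}.
Check: d/dx[- \frac{\log{\left(x \right)}}{2} + \frac{4 \log{\left(x - 1 \right)}}{9} + \frac{19 \log{\left(x + 2 \right)}}{18}] = \frac{3 x^{2} - 2 x + 3}{3 x^{3} + 3 x^{2} - 6 x} = f(x).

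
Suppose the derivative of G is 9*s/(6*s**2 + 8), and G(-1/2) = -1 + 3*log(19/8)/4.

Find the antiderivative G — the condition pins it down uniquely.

G(s) = 3*log(3*s**2/2 + 2)/4 - 1

The substitution u = 3*s**2/2 + 2 works: G'(s) is exactly (dG/du)*(du/ds) for that inner function.
A general antiderivative is 3*log(3*s**2/2 + 2)/4 + C.
The condition gives C = -1 + 3*log(19/8)/4 - (3*log(19/8)/4) = -1.
So G(s) = 3*log(3*s**2/2 + 2)/4 - 1.
Check: d/ds[3*log(3*s**2/2 + 2)/4 - 1] = 9*s/(6*s**2 + 8) = G'(s).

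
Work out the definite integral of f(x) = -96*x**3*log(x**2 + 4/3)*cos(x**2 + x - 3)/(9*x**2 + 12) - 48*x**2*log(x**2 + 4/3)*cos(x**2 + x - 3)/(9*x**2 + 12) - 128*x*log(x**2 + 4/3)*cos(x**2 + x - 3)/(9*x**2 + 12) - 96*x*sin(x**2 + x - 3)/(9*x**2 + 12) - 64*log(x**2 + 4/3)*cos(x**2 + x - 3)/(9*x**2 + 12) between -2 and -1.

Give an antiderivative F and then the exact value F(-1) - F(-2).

Antiderivative: F(x) = -16*log(x**2 + 4/3)*sin(x**2 + x - 3)/3; value = -16*log(16/3)*sin(1)/3 + 16*log(7/3)*sin(3)/3

f has the shape u'v + uv' for u = -16*log(x**2 + 4/3)/3 and v = sin(x**2 + x - 3) — it is the derivative of the product u*v.
F(x) = -16*log(x**2 + 4/3)*sin(x**2 + x - 3)/3 is an antiderivative of f.
Check: d/dx[-16*log(x**2 + 4/3)*sin(x**2 + x - 3)/3] = (-96*x**3*log(x**2 + 4/3)*cos(x**2 + x - 3) - 48*x**2*log(x**2 + 4/3)*cos(x**2 + x - 3) - 128*x*log(x**2 + 4/3)*cos(x**2 + x - 3) - 96*x*sin(x**2 + x - 3) - 64*log(x**2 + 4/3)*cos(x**2 + x - 3))/(9*x**2 + 12), which equals f(x).
F(-1) = 16*log(7/3)*sin(3)/3; F(-2) = 16*log(16/3)*sin(1)/3.
Integral = F(-1) - F(-2) = -16*log(16/3)*sin(1)/3 + 16*log(7/3)*sin(3)/3.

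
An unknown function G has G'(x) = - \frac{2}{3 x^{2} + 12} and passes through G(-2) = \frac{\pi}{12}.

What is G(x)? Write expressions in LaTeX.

G(x) = - \frac{\operatorname{atan}{\left(\frac{x}{2} \right)}}{3}

Differentiate the proposed G(x) back; it has to land on the given G'(x).
A general antiderivative is - \frac{\operatorname{atan}{\left(\frac{x}{2} \right)}}{3} + C.
The condition gives C = \frac{\pi}{12} - (\frac{\pi}{12}) = 0.
So G(x) = - \frac{\operatorname{atan}{\left(\frac{x}{2} \right)}}{3}.
Check: d/dx[- \frac{\operatorname{atan}{\left(\frac{x}{2} \right)}}{3}] = - \frac{2}{3 x^{2} + 12} = G'(x).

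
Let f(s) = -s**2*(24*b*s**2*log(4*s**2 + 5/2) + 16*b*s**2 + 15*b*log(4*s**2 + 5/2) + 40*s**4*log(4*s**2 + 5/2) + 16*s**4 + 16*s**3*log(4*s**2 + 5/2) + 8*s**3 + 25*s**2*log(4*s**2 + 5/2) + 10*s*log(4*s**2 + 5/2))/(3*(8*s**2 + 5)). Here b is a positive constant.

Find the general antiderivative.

Recognize the product-rule pattern: f = u'v + uv' with u = -b*s**3/3 - s**5/3 - s**4/6, v = log(4*s**2 + 5/2), so integration by parts undoes it.
Check: d/ds[-s**3*(2*b + 2*s**2 + s)*log(4*s**2 + 5/2)/6] = (-24*b*s**4*log(4*s**2 + 5/2) - 16*b*s**4 - 15*b*s**2*log(4*s**2 + 5/2) - 40*s**6*log(4*s**2 + 5/2) - 16*s**6 - 16*s**5*log(4*s**2 + 5/2) - 8*s**5 - 25*s**4*log(4*s**2 + 5/2) - 10*s**3*log(4*s**2 + 5/2))/(24*s**2 + 15), which equals f(s).

F(s) = -s**3*(2*b + 2*s**2 + s)*log(4*s**2 + 5/2)/6 + C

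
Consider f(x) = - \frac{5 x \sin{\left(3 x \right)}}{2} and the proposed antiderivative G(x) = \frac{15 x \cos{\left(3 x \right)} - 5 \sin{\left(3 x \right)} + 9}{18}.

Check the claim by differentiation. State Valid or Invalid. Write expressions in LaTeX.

Valid - the claim checks out under differentiation.

d/dx[G] = - \frac{5 x \sin{\left(3 x \right)}}{2}
This equals f(x) exactly, so the claim holds.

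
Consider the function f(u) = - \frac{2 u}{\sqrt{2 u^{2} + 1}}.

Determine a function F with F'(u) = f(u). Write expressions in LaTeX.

An antiderivative is F(u) = - \sqrt{2 u^{2} + 1}.

The substitution w = 2 u^{2} + 1 works: f is exactly (dF/dw)*(dw/du) for that inner function.
Check: d/du[- \sqrt{2 u^{2} + 1}] = - \frac{2 u}{\sqrt{2 u^{2} + 1}} = f(u).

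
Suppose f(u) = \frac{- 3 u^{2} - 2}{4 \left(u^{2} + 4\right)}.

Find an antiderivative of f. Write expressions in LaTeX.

An antiderivative is F(u) = - \frac{3 u}{4} + \frac{5 \operatorname{atan}{\left(\frac{u}{2} \right)}}{4}.

Any candidate F(u) must reproduce f(u) exactly when differentiated.
Check: d/du[- \frac{3 u}{4} + \frac{5 \operatorname{atan}{\left(\frac{u}{2} \right)}}{4}] = \frac{- 3 u^{2} - 2}{4 u^{2} + 16}, which equals f(u).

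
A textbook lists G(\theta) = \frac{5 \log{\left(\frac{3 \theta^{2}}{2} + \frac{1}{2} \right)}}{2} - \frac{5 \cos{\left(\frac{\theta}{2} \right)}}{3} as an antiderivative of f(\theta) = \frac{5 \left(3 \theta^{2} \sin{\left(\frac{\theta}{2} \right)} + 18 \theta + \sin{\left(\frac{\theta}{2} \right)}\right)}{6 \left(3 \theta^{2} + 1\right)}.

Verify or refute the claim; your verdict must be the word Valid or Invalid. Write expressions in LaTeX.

d/d\theta[G] = \frac{15 \theta^{2} \sin{\left(\frac{\theta}{2} \right)} + 90 \theta + 5 \sin{\left(\frac{\theta}{2} \right)}}{18 \theta^{2} + 6}
This equals f(\theta) exactly, so the claim holds.

Valid: G'(\theta) = f(\theta).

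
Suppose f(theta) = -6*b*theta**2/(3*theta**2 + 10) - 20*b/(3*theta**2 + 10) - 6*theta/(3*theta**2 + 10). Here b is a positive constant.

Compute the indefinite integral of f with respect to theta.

F(theta) = -2*b*theta - log(3*theta**2/2 + 5) + C

Integrate term by term and add the pieces.
Check: d/dtheta[-2*b*theta - log(3*theta**2/2 + 5)] = (-6*b*theta**2 - 20*b - 6*theta)/(3*theta**2 + 10), which equals f(theta).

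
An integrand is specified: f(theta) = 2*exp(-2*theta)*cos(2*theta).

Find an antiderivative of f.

Whatever form F(theta) takes, F'(theta) = f(theta) is non-negotiable.
Check: d/dtheta[exp(-2*theta)*sin(2*theta)/2 - exp(-2*theta)*cos(2*theta)/2] = 2*exp(-2*theta)*cos(2*theta) = f(theta).

An antiderivative is F(theta) = exp(-2*theta)*sin(2*theta)/2 - exp(-2*theta)*cos(2*theta)/2.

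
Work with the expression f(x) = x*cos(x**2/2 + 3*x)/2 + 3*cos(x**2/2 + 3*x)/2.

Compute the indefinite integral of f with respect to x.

F(x) = sin(x**2/2 + 3*x)/2 + C

The substitution u = x**2/2 + 3*x works: f is exactly (dF/du)*(du/dx) for that inner function.
Check: d/dx[sin(x**2/2 + 3*x)/2] = x*cos(x**2/2 + 3*x)/2 + 3*cos(x**2/2 + 3*x)/2 = f(x).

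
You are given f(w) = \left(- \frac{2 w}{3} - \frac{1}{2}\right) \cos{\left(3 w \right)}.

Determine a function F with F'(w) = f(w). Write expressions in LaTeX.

Any candidate F(w) must reproduce f(w) exactly when differentiated.
Check: d/dw[- \frac{12 w \sin{\left(3 w \right)} + 9 \sin{\left(3 w \right)} + 4 \cos{\left(3 w \right)}}{54}] = - \frac{2 w \cos{\left(3 w \right)}}{3} - \frac{\cos{\left(3 w \right)}}{2}, which equals f(w).

An antiderivative is F(w) = - \frac{12 w \sin{\left(3 w \right)} + 9 \sin{\left(3 w \right)} + 4 \cos{\left(3 w \right)}}{54}.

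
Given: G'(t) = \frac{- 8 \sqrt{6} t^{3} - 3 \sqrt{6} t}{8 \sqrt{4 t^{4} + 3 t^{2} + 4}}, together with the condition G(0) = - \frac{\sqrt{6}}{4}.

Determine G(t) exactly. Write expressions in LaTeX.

G(t) = - \frac{3 \sqrt{\frac{2 t^{4}}{3} + \frac{t^{2}}{2} + \frac{2}{3}}}{4}

G'(t) matches the chain-rule pattern g'(h)*h' with inner function h(t) = \frac{2 t^{4}}{3} + \frac{t^{2}}{2} + \frac{2}{3}; substituting u = h(t) collapses the integral.
A general antiderivative is - \frac{3 \sqrt{\frac{2 t^{4}}{3} + \frac{t^{2}}{2} + \frac{2}{3}}}{4} + C.
The condition gives C = - \frac{\sqrt{6}}{4} - (- \frac{\sqrt{6}}{4}) = 0.
So G(t) = - \frac{3 \sqrt{\frac{2 t^{4}}{3} + \frac{t^{2}}{2} + \frac{2}{3}}}{4}.
Check: d/dt[- \frac{3 \sqrt{\frac{2 t^{4}}{3} + \frac{t^{2}}{2} + \frac{2}{3}}}{4}] = \frac{- 8 \sqrt{6} t^{3} - 3 \sqrt{6} t}{8 \sqrt{4 t^{4} + 3 t^{2} + 4}} = G'(t).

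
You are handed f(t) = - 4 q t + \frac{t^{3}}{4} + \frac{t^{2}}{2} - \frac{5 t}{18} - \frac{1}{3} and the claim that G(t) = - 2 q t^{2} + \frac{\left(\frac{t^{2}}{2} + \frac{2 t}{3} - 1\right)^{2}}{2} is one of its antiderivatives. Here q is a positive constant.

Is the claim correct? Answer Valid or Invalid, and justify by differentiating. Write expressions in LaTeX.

d/dt[G] = - 4 q t + \frac{t^{3}}{2} + t^{2} - \frac{5 t}{9} - \frac{2}{3}
d/dt[G] - f(t) = \frac{t^{3}}{4} + \frac{t^{2}}{2} - \frac{5 t}{18} - \frac{1}{3} != 0.

Invalid: d/dt[G] - f = \frac{t^{3}}{4} + \frac{t^{2}}{2} - \frac{5 t}{18} - \frac{1}{3}, which is not 0.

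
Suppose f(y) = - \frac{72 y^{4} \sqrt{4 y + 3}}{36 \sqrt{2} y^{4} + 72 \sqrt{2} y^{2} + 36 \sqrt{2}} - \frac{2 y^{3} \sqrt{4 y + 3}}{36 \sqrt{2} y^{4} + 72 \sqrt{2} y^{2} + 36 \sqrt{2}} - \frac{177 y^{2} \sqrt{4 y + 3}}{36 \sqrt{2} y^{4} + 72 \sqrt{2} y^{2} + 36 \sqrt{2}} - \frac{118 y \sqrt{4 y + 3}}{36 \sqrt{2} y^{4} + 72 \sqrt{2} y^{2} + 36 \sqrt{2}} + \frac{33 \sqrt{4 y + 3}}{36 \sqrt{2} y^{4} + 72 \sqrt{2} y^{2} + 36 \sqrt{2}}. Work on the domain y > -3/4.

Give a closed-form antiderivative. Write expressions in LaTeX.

An antiderivative is F(y) = \frac{- 48 y^{3} \sqrt{4 y + 3} - 40 y^{2} \sqrt{4 y + 3} + 21 y \sqrt{4 y + 3} + 18 \sqrt{4 y + 3}}{36 \sqrt{2} y^{2} + 36 \sqrt{2}}.

Integrate term by term and add the pieces.
Check: d/dy[\frac{- 48 y^{3} \sqrt{4 y + 3} - 40 y^{2} \sqrt{4 y + 3} + 21 y \sqrt{4 y + 3} + 18 \sqrt{4 y + 3}}{36 \sqrt{2} y^{2} + 36 \sqrt{2}}] = \frac{- 288 \sqrt{2} y^{5} - 224 \sqrt{2} y^{4} - 714 \sqrt{2} y^{3} - 1003 \sqrt{2} y^{2} - 222 \sqrt{2} y + 99 \sqrt{2}}{72 y^{4} \sqrt{4 y + 3} + 144 y^{2} \sqrt{4 y + 3} + 72 \sqrt{4 y + 3}}, which equals f(y).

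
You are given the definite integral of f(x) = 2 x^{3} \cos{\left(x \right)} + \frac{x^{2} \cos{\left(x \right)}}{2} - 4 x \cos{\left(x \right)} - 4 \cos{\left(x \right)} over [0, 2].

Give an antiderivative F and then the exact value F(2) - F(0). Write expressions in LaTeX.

Integrate term by term and add the pieces.
F(x) = 2 x^{3} \sin{\left(x \right)} + \frac{x^{2} \sin{\left(x \right)}}{2} + 6 x^{2} \cos{\left(x \right)} - 16 x \sin{\left(x \right)} + x \cos{\left(x \right)} - 5 \sin{\left(x \right)} - 16 \cos{\left(x \right)} is an antiderivative of f.
Check: d/dx[2 x^{3} \sin{\left(x \right)} + \frac{x^{2} \sin{\left(x \right)}}{2} + 6 x^{2} \cos{\left(x \right)} - 16 x \sin{\left(x \right)} + x \cos{\left(x \right)} - 5 \sin{\left(x \right)} - 16 \cos{\left(x \right)}] = 2 x^{3} \cos{\left(x \right)} + \frac{x^{2} \cos{\left(x \right)}}{2} - 4 x \cos{\left(x \right)} - 4 \cos{\left(x \right)} = f(x).
F(2) = - 19 \sin{\left(2 \right)} + 10 \cos{\left(2 \right)}; F(0) = -16.
Integral = F(2) - F(0) = - 19 \sin{\left(2 \right)} + 10 \cos{\left(2 \right)} + 16.

Antiderivative: F(x) = 2 x^{3} \sin{\left(x \right)} + \frac{x^{2} \sin{\left(x \right)}}{2} + 6 x^{2} \cos{\left(x \right)} - 16 x \sin{\left(x \right)} + x \cos{\left(x \right)} - 5 \sin{\left(x \right)} - 16 \cos{\left(x \right)}; value = - 19 \sin{\left(2 \right)} + 10 \cos{\left(2 \right)} + 16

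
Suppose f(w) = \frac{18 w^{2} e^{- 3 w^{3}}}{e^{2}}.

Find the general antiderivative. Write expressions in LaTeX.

F(w) = - 2 e^{- 3 w^{3} - 2} + C

The substitution u = - 3 w^{3} - 2 works: f is exactly (dF/du)*(du/dw) for that inner function.
Check: d/dw[- 2 e^{- 3 w^{3} - 2}] = \frac{18 w^{2} e^{- 3 w^{3}}}{e^{2}} = f(w).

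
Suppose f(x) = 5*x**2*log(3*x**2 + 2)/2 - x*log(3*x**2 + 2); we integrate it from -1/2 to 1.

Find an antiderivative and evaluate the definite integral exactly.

Antiderivative: F(x) = (45*x**3*log(3*x**2 + 2) - 30*x**3 - 27*x**2*log(3*x**2 + 2) + 27*x**2 + 60*x - 18*log(x**2 + 2/3) - 20*sqrt(6)*atan(sqrt(6)*x/2))/54; value = -10*sqrt(6)*atan(sqrt(6)/2)/27 - 10*sqrt(6)*atan(sqrt(6)/4)/27 - log(5/3)/3 + log(11/12)/3 + 11*log(11/4)/48 + log(5)/3 + 17/12

The integrand splits into summands that can be handled one at a time.
F(x) = (45*x**3*log(3*x**2 + 2) - 30*x**3 - 27*x**2*log(3*x**2 + 2) + 27*x**2 + 60*x - 18*log(x**2 + 2/3) - 20*sqrt(6)*atan(sqrt(6)*x/2))/54 is an antiderivative of f.
Check: d/dx[(45*x**3*log(3*x**2 + 2) - 30*x**3 - 27*x**2*log(3*x**2 + 2) + 27*x**2 + 60*x - 18*log(x**2 + 2/3) - 20*sqrt(6)*atan(sqrt(6)*x/2))/54] = 5*x**2*log(3*x**2 + 2)/2 - x*log(3*x**2 + 2) = f(x).
F(1) = -10*sqrt(6)*atan(sqrt(6)/2)/27 - log(5/3)/3 + log(5)/3 + 19/18; F(-1/2) = -13/36 - 11*log(11/4)/48 - log(11/12)/3 + 10*sqrt(6)*atan(sqrt(6)/4)/27.
Integral = F(1) - F(-1/2) = -10*sqrt(6)*atan(sqrt(6)/2)/27 - 10*sqrt(6)*atan(sqrt(6)/4)/27 - log(5/3)/3 + log(11/12)/3 + 11*log(11/4)/48 + log(5)/3 + 17/12.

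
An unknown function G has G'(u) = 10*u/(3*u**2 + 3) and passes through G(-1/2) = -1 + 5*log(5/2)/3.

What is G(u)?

The substitution w = 2*u**2 + 2 works: G'(u) is exactly (dG/dw)*(dw/du) for that inner function.
A general antiderivative is 5*log(2*u**2 + 2)/3 + C.
The condition gives C = -1 + 5*log(5/2)/3 - (5*log(5/2)/3) = -1.
So G(u) = (5*log(2*u**2 + 2) - 3)/3.
Check: d/du[(5*log(2*u**2 + 2) - 3)/3] = 10*u/(3*u**2 + 3) = G'(u).

G(u) = (5*log(2*u**2 + 2) - 3)/3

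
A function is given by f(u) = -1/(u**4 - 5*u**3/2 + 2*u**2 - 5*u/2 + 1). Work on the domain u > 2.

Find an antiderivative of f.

An antiderivative is F(u) = (-2*log(u - 2) + 8*log(u - 1/2) - 3*log(u**2 + 1))/15.

Factor the denominator ((u - 2)*(2*u - 1)*(u**2 + 1)) and decompose: f = -2*u/(5*(u**2 + 1)) + 16/(15*(2*u - 1)) - 2/(15*(u - 2)); each piece integrates to a log, atan, or power term.
Check: d/du[(-2*log(u - 2) + 8*log(u - 1/2) - 3*log(u**2 + 1))/15] = -2/(2*u**4 - 5*u**3 + 4*u**2 - 5*u + 2), which equals f(u).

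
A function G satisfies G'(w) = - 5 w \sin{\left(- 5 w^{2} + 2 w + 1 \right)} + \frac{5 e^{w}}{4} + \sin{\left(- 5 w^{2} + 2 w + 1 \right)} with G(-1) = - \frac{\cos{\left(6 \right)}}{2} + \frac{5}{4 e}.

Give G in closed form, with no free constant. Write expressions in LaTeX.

G(w) = \frac{5 e^{w}}{4} - \frac{\cos{\left(- 5 w^{2} + 2 w + 1 \right)}}{2}

Integrate term by term and add the pieces.
A general antiderivative is \frac{5 e^{w}}{4} - \frac{\cos{\left(- 5 w^{2} + 2 w + 1 \right)}}{2} + C.
The condition gives C = - \frac{\cos{\left(6 \right)}}{2} + \frac{5}{4 e} - (- \frac{\cos{\left(6 \right)}}{2} + \frac{5}{4 e}) = 0.
So G(w) = \frac{5 e^{w}}{4} - \frac{\cos{\left(- 5 w^{2} + 2 w + 1 \right)}}{2}.
Check: d/dw[\frac{5 e^{w}}{4} - \frac{\cos{\left(- 5 w^{2} + 2 w + 1 \right)}}{2}] = - 5 w \sin{\left(- 5 w^{2} + 2 w + 1 \right)} + \frac{5 e^{w}}{4} + \sin{\left(- 5 w^{2} + 2 w + 1 \right)} = G'(w).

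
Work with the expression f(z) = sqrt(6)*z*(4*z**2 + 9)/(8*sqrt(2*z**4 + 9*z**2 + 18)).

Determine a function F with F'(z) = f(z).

The substitution u = z**4/3 + 3*z**2/2 + 3 works: f is exactly (dF/du)*(du/dz) for that inner function.
Check: d/dz[3*sqrt(z**4/3 + 3*z**2/2 + 3)/4] = (4*sqrt(6)*z**3 + 9*sqrt(6)*z)/(8*sqrt(2*z**4 + 9*z**2 + 18)), which equals f(z).

An antiderivative is F(z) = 3*sqrt(z**4/3 + 3*z**2/2 + 3)/4.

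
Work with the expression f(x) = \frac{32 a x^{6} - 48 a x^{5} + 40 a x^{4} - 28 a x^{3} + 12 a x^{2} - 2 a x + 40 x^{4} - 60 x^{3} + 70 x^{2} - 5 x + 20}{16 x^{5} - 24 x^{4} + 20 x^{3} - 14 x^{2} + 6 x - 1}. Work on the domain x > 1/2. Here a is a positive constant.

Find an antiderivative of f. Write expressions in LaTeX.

Any candidate F(x) must reproduce f(x) exactly when differentiated.
Check: d/dx[\frac{16 a x^{4} - 16 a x^{3} + 4 a x^{2} + 20 x^{2} \log{\left(2 x^{2} + 1 \right)} - 20 x \log{\left(2 x^{2} + 1 \right)} + 5 \log{\left(2 x^{2} + 1 \right)} - 20}{16 x^{2} - 16 x + 4}] = \frac{32 a x^{6} - 48 a x^{5} + 40 a x^{4} - 28 a x^{3} + 12 a x^{2} - 2 a x + 40 x^{4} - 60 x^{3} + 70 x^{2} - 5 x + 20}{16 x^{5} - 24 x^{4} + 20 x^{3} - 14 x^{2} + 6 x - 1} = f(x).

An antiderivative is F(x) = \frac{16 a x^{4} - 16 a x^{3} + 4 a x^{2} + 20 x^{2} \log{\left(2 x^{2} + 1 \right)} - 20 x \log{\left(2 x^{2} + 1 \right)} + 5 \log{\left(2 x^{2} + 1 \right)} - 20}{16 x^{2} - 16 x + 4}.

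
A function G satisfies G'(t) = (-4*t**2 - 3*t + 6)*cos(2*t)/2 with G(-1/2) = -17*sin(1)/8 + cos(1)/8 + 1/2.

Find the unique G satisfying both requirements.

Since d/dt undoes antidifferentiation here, G(t) must give back the stated G'(t).
A general antiderivative is -t**2*sin(2*t) - 3*t*sin(2*t)/4 - t*cos(2*t) + 2*sin(2*t) - 3*cos(2*t)/8 + C.
The condition gives C = -17*sin(1)/8 + cos(1)/8 + 1/2 - (-17*sin(1)/8 + cos(1)/8) = 1/2.
So G(t) = -(8*t**2*sin(2*t) + 6*t*sin(2*t) + 8*t*cos(2*t) - 16*sin(2*t) + 3*cos(2*t) - 4)/8.
Check: d/dt[-(8*t**2*sin(2*t) + 6*t*sin(2*t) + 8*t*cos(2*t) - 16*sin(2*t) + 3*cos(2*t) - 4)/8] = -2*t**2*cos(2*t) - 3*t*cos(2*t)/2 + 3*cos(2*t), which equals G'(t).

G(t) = -(8*t**2*sin(2*t) + 6*t*sin(2*t) + 8*t*cos(2*t) - 16*sin(2*t) + 3*cos(2*t) - 4)/8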